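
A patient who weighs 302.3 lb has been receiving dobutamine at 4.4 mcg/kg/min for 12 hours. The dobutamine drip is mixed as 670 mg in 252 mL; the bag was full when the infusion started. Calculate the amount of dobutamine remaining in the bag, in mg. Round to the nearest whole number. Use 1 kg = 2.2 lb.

Weight = 302.3 lb ÷ 2.2 lb/kg = 137.4091 kg
Dose = 4.4 mcg/kg/min × 137.4091 kg = 604.6 mcg/min
604.6 mcg/min × 60 min/hr = 36276 mcg/hr
Concentration = 670 mg ÷ 252 mL = 2.65873 mg/mL = 2658.73 mcg/mL
Rate = 36276 mcg/hr ÷ 2658.73 mcg/mL = 13.64411 mL/hr
Volume infused = 13.64411 mL/hr × 12 hr = 163.7293 mL
Volume remaining = 252 − 163.7293 = 88.27071 mL
Drug remaining = 88.27071 mL × 2658.73 mcg/mL = 234688 mcg = 234.688 mg

235 mg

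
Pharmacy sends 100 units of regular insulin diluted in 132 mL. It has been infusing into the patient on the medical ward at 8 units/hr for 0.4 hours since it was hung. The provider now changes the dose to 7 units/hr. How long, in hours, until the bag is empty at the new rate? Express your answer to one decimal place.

Initial rate:
Concentration = 100 units ÷ 132 mL = 0.7575758 units/mL
Rate = 8 units/hr ÷ 0.7575758 units/mL = 10.56 mL/hr
Volume infused so far = 10.56 mL/hr × 0.4 hr = 4.224 mL
Volume remaining = 132 − 4.224 = 127.776 mL
New rate:
Rate = 7 units/hr ÷ 0.7575758 units/mL = 9.24 mL/hr
Time remaining = 127.776 mL ÷ 9.24 mL/hr = 13.82857 hr

13.8 hours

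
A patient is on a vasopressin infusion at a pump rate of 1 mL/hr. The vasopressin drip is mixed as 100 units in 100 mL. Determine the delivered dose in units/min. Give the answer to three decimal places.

Concentration = 100 units ÷ 100 mL = 1 units/mL
Drug rate = 1 mL/hr × 1 units/mL = 1 units/hr
1 units/hr ÷ 60 min/hr = 0.01666667 units/min

0.017 units/min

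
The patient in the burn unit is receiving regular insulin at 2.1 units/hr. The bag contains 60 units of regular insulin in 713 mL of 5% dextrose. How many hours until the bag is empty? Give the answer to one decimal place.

28.6 hours

Concentration = 60 units ÷ 713 mL = 0.08415147 units/mL
Rate = 2.1 units/hr ÷ 0.08415147 units/mL = 24.955 mL/hr
Duration = 713 mL ÷ 24.955 mL/hr = 28.57143 hr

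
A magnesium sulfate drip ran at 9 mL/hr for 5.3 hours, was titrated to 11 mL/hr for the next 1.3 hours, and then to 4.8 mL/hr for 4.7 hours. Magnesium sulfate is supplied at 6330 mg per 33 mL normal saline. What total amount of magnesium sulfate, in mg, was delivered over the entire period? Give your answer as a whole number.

16220 mg

Concentration = 6330 mg ÷ 33 mL = 191.8182 mg/mL
Stage 1: 9 mL/hr × 5.3 hr = 47.7 mL → 47.7 mL × 191.8182 mg/mL = 9149.727 mg
Stage 2: 11 mL/hr × 1.3 hr = 14.3 mL → 14.3 mL × 191.8182 mg/mL = 2743 mg
Stage 3: 4.8 mL/hr × 4.7 hr = 22.56 mL → 22.56 mL × 191.8182 mg/mL = 4327.418 mg
Total = 9149.727 + 2743 + 4327.418 = 16220.15 mg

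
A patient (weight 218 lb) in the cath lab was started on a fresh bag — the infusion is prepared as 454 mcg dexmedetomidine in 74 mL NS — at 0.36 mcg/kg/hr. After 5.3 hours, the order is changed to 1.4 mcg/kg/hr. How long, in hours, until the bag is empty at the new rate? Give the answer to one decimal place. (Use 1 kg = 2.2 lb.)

1.9 hours

Initial rate:
Weight = 218 lb ÷ 2.2 lb/kg = 99.09091 kg
Dose = 0.36 mcg/kg/hr × 99.09091 kg = 35.67273 mcg/hr
Concentration = 454 mcg ÷ 74 mL = 6.135135 mcg/mL
Rate = 35.67273 mcg/hr ÷ 6.135135 mcg/mL = 5.814497 mL/hr
Volume infused so far = 5.814497 mL/hr × 5.3 hr = 30.81684 mL
Volume remaining = 74 − 30.81684 = 43.18316 mL
New rate:
Dose = 1.4 mcg/kg/hr × 99.09091 kg = 138.7273 mcg/hr
Rate = 138.7273 mcg/hr ÷ 6.135135 mcg/mL = 22.61193 mL/hr
Time remaining = 43.18316 mL ÷ 22.61193 mL/hr = 1.909751 hr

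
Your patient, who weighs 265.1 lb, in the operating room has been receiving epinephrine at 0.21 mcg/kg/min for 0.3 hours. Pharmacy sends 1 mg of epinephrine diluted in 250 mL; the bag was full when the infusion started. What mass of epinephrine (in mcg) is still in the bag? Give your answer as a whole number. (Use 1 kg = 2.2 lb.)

Weight = 265.1 lb ÷ 2.2 lb/kg = 120.5 kg
Dose = 0.21 mcg/kg/min × 120.5 kg = 25.305 mcg/min
25.305 mcg/min × 60 min/hr = 1518.3 mcg/hr
Concentration = 1 mg ÷ 250 mL = 0.004 mg/mL = 4 mcg/mL
Rate = 1518.3 mcg/hr ÷ 4 mcg/mL = 379.575 mL/hr
Volume infused = 379.575 mL/hr × 0.3 hr = 113.8725 mL
Volume remaining = 250 − 113.8725 = 136.1275 mL
Drug remaining = 136.1275 mL × 4 mcg/mL = 544.51 mcg

545 mcg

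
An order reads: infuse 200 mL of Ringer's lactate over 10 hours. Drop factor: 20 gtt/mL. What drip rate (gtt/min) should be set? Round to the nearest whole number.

200 mL ÷ (10 hr × 60 = 600 min) = 0.3333333 mL/min
0.3333333 mL/min × 20 gtt/mL = 6.666667 gtt/min

7 gtt/min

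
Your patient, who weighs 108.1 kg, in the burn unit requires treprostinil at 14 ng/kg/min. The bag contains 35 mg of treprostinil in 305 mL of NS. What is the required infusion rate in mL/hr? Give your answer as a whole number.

1 mL/hr

Dose = 14 ng/kg/min × 108.1 kg = 1513.4 ng/min
1513.4 ng/min × 60 min/hr = 90804 ng/hr
Concentration = 35 mg ÷ 305 mL = 0.1147541 mg/mL = 114754.1 ng/mL
Rate = 90804 ng/hr ÷ 114754.1 ng/mL = 0.791292 mL/hr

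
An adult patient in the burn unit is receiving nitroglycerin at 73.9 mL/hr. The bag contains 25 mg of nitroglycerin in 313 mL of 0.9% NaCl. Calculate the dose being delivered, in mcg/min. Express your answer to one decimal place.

Concentration = 25 mg ÷ 313 mL = 0.0798722 mg/mL = 79.8722 mcg/mL
Drug rate = 73.9 mL/hr × 79.8722 mcg/mL = 5902.556 mcg/hr
5902.556 mcg/hr ÷ 60 min/hr = 98.37593 mcg/min

98.4 mcg/min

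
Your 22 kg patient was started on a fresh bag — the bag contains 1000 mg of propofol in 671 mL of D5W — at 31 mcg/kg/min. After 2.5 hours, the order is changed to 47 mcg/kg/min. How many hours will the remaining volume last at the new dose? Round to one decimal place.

Initial rate:
Dose = 31 mcg/kg/min × 22 kg = 682 mcg/min
682 mcg/min × 60 min/hr = 40920 mcg/hr
Concentration = 1000 mg ÷ 671 mL = 1.490313 mg/mL = 1490.313 mcg/mL
Rate = 40920 mcg/hr ÷ 1490.313 mcg/mL = 27.45732 mL/hr
Volume infused so far = 27.45732 mL/hr × 2.5 hr = 68.6433 mL
Volume remaining = 671 − 68.6433 = 602.3567 mL
New rate:
Dose = 47 mcg/kg/min × 22 kg = 1034 mcg/min
1034 mcg/min × 60 min/hr = 62040 mcg/hr
Rate = 62040 mcg/hr ÷ 1490.313 mcg/mL = 41.62884 mL/hr
Time remaining = 602.3567 mL ÷ 41.62884 mL/hr = 14.4697 hr

14.5 hours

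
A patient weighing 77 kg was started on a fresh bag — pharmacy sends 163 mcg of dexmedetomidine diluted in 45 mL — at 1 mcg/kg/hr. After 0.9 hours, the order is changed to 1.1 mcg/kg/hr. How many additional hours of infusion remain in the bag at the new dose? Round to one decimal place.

1.1 hours

Initial rate:
Dose = 1 mcg/kg/hr × 77 kg = 77 mcg/hr
Concentration = 163 mcg ÷ 45 mL = 3.622222 mcg/mL
Rate = 77 mcg/hr ÷ 3.622222 mcg/mL = 21.25767 mL/hr
Volume infused so far = 21.25767 mL/hr × 0.9 hr = 19.1319 mL
Volume remaining = 45 − 19.1319 = 25.8681 mL
New rate:
Dose = 1.1 mcg/kg/hr × 77 kg = 84.7 mcg/hr
Rate = 84.7 mcg/hr ÷ 3.622222 mcg/mL = 23.38344 mL/hr
Time remaining = 25.8681 mL ÷ 23.38344 mL/hr = 1.106257 hr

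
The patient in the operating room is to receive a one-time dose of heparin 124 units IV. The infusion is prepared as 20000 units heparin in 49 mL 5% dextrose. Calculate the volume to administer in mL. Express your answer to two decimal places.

Concentration = 20000 units ÷ 49 mL = 408.1633 units/mL
Volume = 124 units ÷ 408.1633 units/mL = 0.3038 mL

0.30 mL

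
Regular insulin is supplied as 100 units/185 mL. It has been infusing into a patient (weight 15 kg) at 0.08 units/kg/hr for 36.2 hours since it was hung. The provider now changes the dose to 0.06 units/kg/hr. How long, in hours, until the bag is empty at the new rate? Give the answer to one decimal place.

62.8 hours

Initial rate:
Dose = 0.08 units/kg/hr × 15 kg = 1.2 units/hr
Concentration = 100 units ÷ 185 mL = 0.5405405 units/mL
Rate = 1.2 units/hr ÷ 0.5405405 units/mL = 2.22 mL/hr
Volume infused so far = 2.22 mL/hr × 36.2 hr = 80.364 mL
Volume remaining = 185 − 80.364 = 104.636 mL
New rate:
Dose = 0.06 units/kg/hr × 15 kg = 0.9 units/hr
Rate = 0.9 units/hr ÷ 0.5405405 units/mL = 1.665 mL/hr
Time remaining = 104.636 mL ÷ 1.665 mL/hr = 62.84444 hr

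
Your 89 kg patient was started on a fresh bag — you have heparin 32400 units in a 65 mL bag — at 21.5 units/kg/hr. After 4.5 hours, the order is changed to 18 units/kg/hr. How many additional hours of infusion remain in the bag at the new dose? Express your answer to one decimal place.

Initial rate:
Dose = 21.5 units/kg/hr × 89 kg = 1913.5 units/hr
Concentration = 32400 units ÷ 65 mL = 498.4615 units/mL
Rate = 1913.5 units/hr ÷ 498.4615 units/mL = 3.838812 mL/hr
Volume infused so far = 3.838812 mL/hr × 4.5 hr = 17.27465 mL
Volume remaining = 65 − 17.27465 = 47.72535 mL
New rate:
Dose = 18 units/kg/hr × 89 kg = 1602 units/hr
Rate = 1602 units/hr ÷ 498.4615 units/mL = 3.213889 mL/hr
Time remaining = 47.72535 mL ÷ 3.213889 mL/hr = 14.84972 hr

14.8 hours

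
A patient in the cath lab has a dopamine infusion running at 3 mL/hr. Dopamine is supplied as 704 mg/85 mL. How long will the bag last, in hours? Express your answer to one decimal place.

28.3 hours

Duration = 85 mL ÷ 3 mL/hr = 28.33333 hr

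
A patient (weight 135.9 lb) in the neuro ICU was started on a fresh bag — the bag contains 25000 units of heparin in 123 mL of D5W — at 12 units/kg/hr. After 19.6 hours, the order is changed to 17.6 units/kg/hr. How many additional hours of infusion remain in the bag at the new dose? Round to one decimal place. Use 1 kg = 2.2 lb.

9.6 hours

Initial rate:
Weight = 135.9 lb ÷ 2.2 lb/kg = 61.77273 kg
Dose = 12 units/kg/hr × 61.77273 kg = 741.2727 units/hr
Concentration = 25000 units ÷ 123 mL = 203.252 units/mL
Rate = 741.2727 units/hr ÷ 203.252 units/mL = 3.647062 mL/hr
Volume infused so far = 3.647062 mL/hr × 19.6 hr = 71.48241 mL
Volume remaining = 123 − 71.48241 = 51.51759 mL
New rate:
Dose = 17.6 units/kg/hr × 61.77273 kg = 1087.2 units/hr
Rate = 1087.2 units/hr ÷ 203.252 units/mL = 5.349024 mL/hr
Time remaining = 51.51759 mL ÷ 5.349024 mL/hr = 9.631213 hr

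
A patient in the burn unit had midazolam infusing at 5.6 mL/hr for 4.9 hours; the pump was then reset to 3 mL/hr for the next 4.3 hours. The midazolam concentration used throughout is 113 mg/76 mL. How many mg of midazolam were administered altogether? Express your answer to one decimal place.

60.0 mg

Concentration = 113 mg ÷ 76 mL = 1.486842 mg/mL
Stage 1: 5.6 mL/hr × 4.9 hr = 27.44 mL → 27.44 mL × 1.486842 mg/mL = 40.79895 mg
Stage 2: 3 mL/hr × 4.3 hr = 12.9 mL → 12.9 mL × 1.486842 mg/mL = 19.18026 mg
Total = 40.79895 + 19.18026 = 59.97921 mg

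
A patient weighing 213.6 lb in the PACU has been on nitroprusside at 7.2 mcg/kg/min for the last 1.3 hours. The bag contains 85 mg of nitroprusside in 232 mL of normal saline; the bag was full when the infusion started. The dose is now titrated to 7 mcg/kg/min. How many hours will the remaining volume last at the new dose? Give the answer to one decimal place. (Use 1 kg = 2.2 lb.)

Initial rate:
Weight = 213.6 lb ÷ 2.2 lb/kg = 97.09091 kg
Dose = 7.2 mcg/kg/min × 97.09091 kg = 699.0545 mcg/min
699.0545 mcg/min × 60 min/hr = 41943.27 mcg/hr
Concentration = 85 mg ÷ 232 mL = 0.3663793 mg/mL = 366.3793 mcg/mL
Rate = 41943.27 mcg/hr ÷ 366.3793 mcg/mL = 114.4805 mL/hr
Volume infused so far = 114.4805 mL/hr × 1.3 hr = 148.8246 mL
Volume remaining = 232 − 148.8246 = 83.1754 mL
New rate:
Dose = 7 mcg/kg/min × 97.09091 kg = 679.6364 mcg/min
679.6364 mcg/min × 60 min/hr = 40778.18 mcg/hr
Rate = 40778.18 mcg/hr ÷ 366.3793 mcg/mL = 111.3004 mL/hr
Time remaining = 83.1754 mL ÷ 111.3004 mL/hr = 0.7473052 hr

0.7 hours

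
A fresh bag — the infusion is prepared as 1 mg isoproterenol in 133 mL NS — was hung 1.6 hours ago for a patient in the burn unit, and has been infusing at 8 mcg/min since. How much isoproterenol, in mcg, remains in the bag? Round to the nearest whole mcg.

232 mcg

8 mcg/min × 60 min/hr = 480 mcg/hr
Concentration = 1 mg ÷ 133 mL = 0.007518797 mg/mL = 7.518797 mcg/mL
Rate = 480 mcg/hr ÷ 7.518797 mcg/mL = 63.84 mL/hr
Volume infused = 63.84 mL/hr × 1.6 hr = 102.144 mL
Volume remaining = 133 − 102.144 = 30.856 mL
Drug remaining = 30.856 mL × 7.518797 mcg/mL = 232 mcg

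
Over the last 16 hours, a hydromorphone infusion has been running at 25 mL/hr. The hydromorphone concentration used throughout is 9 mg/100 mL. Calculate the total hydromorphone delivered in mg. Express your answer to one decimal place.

Concentration = 9 mg ÷ 100 mL = 0.09 mg/mL
Drug rate = 25 mL/hr × 0.09 mg/mL = 2.25 mg/hr
Total = 2.25 mg/hr × 16 hr = 36 mg

36.0 mg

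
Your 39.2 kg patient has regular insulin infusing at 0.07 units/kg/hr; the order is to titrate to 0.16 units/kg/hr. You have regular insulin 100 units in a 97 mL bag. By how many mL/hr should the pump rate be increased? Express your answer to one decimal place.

At the current dose:
Dose = 0.07 units/kg/hr × 39.2 kg = 2.744 units/hr
Concentration = 100 units ÷ 97 mL = 1.030928 units/mL
Rate = 2.744 units/hr ÷ 1.030928 units/mL = 2.66168 mL/hr
At the new dose:
Dose = 0.16 units/kg/hr × 39.2 kg = 6.272 units/hr
Rate = 6.272 units/hr ÷ 1.030928 units/mL = 6.08384 mL/hr
Change = 6.08384 − 2.66168 = 3.42216 mL/hr → 3.42216 mL/hr increase

3.4 mL/hr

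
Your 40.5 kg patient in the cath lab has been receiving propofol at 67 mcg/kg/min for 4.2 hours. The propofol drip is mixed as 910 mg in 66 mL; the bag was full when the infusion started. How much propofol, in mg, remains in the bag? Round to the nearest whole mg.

Dose = 67 mcg/kg/min × 40.5 kg = 2713.5 mcg/min
2713.5 mcg/min × 60 min/hr = 162810 mcg/hr
Concentration = 910 mg ÷ 66 mL = 13.78788 mg/mL = 13787.88 mcg/mL
Rate = 162810 mcg/hr ÷ 13787.88 mcg/mL = 11.8082 mL/hr
Volume infused = 11.8082 mL/hr × 4.2 hr = 49.59443 mL
Volume remaining = 66 − 49.59443 = 16.40557 mL
Drug remaining = 16.40557 mL × 13787.88 mcg/mL = 226198 mcg = 226.198 mg

226 mg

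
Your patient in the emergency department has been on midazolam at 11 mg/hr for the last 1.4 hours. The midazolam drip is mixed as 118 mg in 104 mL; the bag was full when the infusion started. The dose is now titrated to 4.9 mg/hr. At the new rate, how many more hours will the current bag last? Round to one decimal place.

20.9 hours

Initial rate:
Concentration = 118 mg ÷ 104 mL = 1.134615 mg/mL
Rate = 11 mg/hr ÷ 1.134615 mg/mL = 9.694915 mL/hr
Volume infused so far = 9.694915 mL/hr × 1.4 hr = 13.57288 mL
Volume remaining = 104 − 13.57288 = 90.42712 mL
New rate:
Rate = 4.9 mg/hr ÷ 1.134615 mg/mL = 4.318644 mL/hr
Time remaining = 90.42712 mL ÷ 4.318644 mL/hr = 20.93878 hr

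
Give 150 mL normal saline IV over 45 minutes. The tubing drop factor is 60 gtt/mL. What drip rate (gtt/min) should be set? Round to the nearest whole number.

200 gtt/min

150 mL ÷ (45 min) = 3.333333 mL/min
3.333333 mL/min × 60 gtt/mL = 200 gtt/min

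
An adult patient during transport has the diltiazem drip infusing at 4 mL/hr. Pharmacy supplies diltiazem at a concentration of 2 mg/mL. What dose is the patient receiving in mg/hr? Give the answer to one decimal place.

8.0 mg/hr

Drug rate = 4 mL/hr × 2 mg/mL = 8 mg/hr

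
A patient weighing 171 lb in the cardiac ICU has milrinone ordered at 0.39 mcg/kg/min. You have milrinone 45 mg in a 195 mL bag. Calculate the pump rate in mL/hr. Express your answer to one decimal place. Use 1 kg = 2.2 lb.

7.9 mL/hr

Weight = 171 lb ÷ 2.2 lb/kg = 77.72727 kg
Dose = 0.39 mcg/kg/min × 77.72727 kg = 30.31364 mcg/min
30.31364 mcg/min × 60 min/hr = 1818.818 mcg/hr
Concentration = 45 mg ÷ 195 mL = 0.2307692 mg/mL = 230.7692 mcg/mL
Rate = 1818.818 mcg/hr ÷ 230.7692 mcg/mL = 7.881545 mL/hr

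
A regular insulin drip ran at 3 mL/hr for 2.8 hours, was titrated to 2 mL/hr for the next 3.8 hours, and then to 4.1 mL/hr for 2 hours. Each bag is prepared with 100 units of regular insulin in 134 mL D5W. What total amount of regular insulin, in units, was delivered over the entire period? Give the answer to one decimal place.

18.1 units

Concentration = 100 units ÷ 134 mL = 0.7462687 units/mL
Stage 1: 3 mL/hr × 2.8 hr = 8.4 mL → 8.4 mL × 0.7462687 units/mL = 6.268657 units
Stage 2: 2 mL/hr × 3.8 hr = 7.6 mL → 7.6 mL × 0.7462687 units/mL = 5.671642 units
Stage 3: 4.1 mL/hr × 2 hr = 8.2 mL → 8.2 mL × 0.7462687 units/mL = 6.119403 units
Total = 6.268657 + 5.671642 + 6.119403 = 18.0597 units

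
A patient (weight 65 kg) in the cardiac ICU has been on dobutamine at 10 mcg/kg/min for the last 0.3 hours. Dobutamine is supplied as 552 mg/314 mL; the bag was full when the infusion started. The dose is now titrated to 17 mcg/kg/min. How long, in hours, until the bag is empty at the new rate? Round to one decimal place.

Initial rate:
Dose = 10 mcg/kg/min × 65 kg = 650 mcg/min
650 mcg/min × 60 min/hr = 39000 mcg/hr
Concentration = 552 mg ÷ 314 mL = 1.757962 mg/mL = 1757.962 mcg/mL
Rate = 39000 mcg/hr ÷ 1757.962 mcg/mL = 22.18478 mL/hr
Volume infused so far = 22.18478 mL/hr × 0.3 hr = 6.655435 mL
Volume remaining = 314 − 6.655435 = 307.3446 mL
New rate:
Dose = 17 mcg/kg/min × 65 kg = 1105 mcg/min
1105 mcg/min × 60 min/hr = 66300 mcg/hr
Rate = 66300 mcg/hr ÷ 1757.962 mcg/mL = 37.71413 mL/hr
Time remaining = 307.3446 mL ÷ 37.71413 mL/hr = 8.149321 hr

8.1 hours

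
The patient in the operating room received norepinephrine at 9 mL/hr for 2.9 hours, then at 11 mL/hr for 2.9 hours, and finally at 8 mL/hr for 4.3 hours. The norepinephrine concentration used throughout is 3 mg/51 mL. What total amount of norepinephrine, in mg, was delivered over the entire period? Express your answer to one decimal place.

Concentration = 3 mg ÷ 51 mL = 0.05882353 mg/mL
Stage 1: 9 mL/hr × 2.9 hr = 26.1 mL → 26.1 mL × 0.05882353 mg/mL = 1.535294 mg
Stage 2: 11 mL/hr × 2.9 hr = 31.9 mL → 31.9 mL × 0.05882353 mg/mL = 1.876471 mg
Stage 3: 8 mL/hr × 4.3 hr = 34.4 mL → 34.4 mL × 0.05882353 mg/mL = 2.023529 mg
Total = 1.535294 + 1.876471 + 2.023529 = 5.435294 mg

5.4 mg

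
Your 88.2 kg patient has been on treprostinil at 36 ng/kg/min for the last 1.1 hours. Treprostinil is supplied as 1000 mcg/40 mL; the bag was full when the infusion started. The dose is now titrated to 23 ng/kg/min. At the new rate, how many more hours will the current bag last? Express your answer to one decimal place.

6.5 hours

Initial rate:
Dose = 36 ng/kg/min × 88.2 kg = 3175.2 ng/min
3175.2 ng/min × 60 min/hr = 190512 ng/hr
Concentration = 1000 mcg ÷ 40 mL = 25 mcg/mL = 25000 ng/mL
Rate = 190512 ng/hr ÷ 25000 ng/mL = 7.62048 mL/hr
Volume infused so far = 7.62048 mL/hr × 1.1 hr = 8.382528 mL
Volume remaining = 40 − 8.382528 = 31.61747 mL
New rate:
Dose = 23 ng/kg/min × 88.2 kg = 2028.6 ng/min
2028.6 ng/min × 60 min/hr = 121716 ng/hr
Rate = 121716 ng/hr ÷ 25000 ng/mL = 4.86864 mL/hr
Time remaining = 31.61747 mL ÷ 4.86864 mL/hr = 6.494108 hr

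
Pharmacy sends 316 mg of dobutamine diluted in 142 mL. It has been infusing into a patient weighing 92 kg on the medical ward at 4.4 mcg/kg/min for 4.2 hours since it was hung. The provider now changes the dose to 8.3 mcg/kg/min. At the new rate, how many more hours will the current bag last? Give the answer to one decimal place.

4.7 hours

Initial rate:
Dose = 4.4 mcg/kg/min × 92 kg = 404.8 mcg/min
404.8 mcg/min × 60 min/hr = 24288 mcg/hr
Concentration = 316 mg ÷ 142 mL = 2.225352 mg/mL = 2225.352 mcg/mL
Rate = 24288 mcg/hr ÷ 2225.352 mcg/mL = 10.91423 mL/hr
Volume infused so far = 10.91423 mL/hr × 4.2 hr = 45.83976 mL
Volume remaining = 142 − 45.83976 = 96.16024 mL
New rate:
Dose = 8.3 mcg/kg/min × 92 kg = 763.6 mcg/min
763.6 mcg/min × 60 min/hr = 45816 mcg/hr
Rate = 45816 mcg/hr ÷ 2225.352 mcg/mL = 20.5882 mL/hr
Time remaining = 96.16024 mL ÷ 20.5882 mL/hr = 4.670648 hr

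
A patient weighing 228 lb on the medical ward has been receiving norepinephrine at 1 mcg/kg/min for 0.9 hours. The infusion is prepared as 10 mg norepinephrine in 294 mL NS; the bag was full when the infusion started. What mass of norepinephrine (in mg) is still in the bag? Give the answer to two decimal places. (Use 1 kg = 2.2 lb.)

Weight = 228 lb ÷ 2.2 lb/kg = 103.6364 kg
Dose = 1 mcg/kg/min × 103.6364 kg = 103.6364 mcg/min
103.6364 mcg/min × 60 min/hr = 6218.182 mcg/hr
Concentration = 10 mg ÷ 294 mL = 0.03401361 mg/mL = 34.01361 mcg/mL
Rate = 6218.182 mcg/hr ÷ 34.01361 mcg/mL = 182.8145 mL/hr
Volume infused = 182.8145 mL/hr × 0.9 hr = 164.5331 mL
Volume remaining = 294 − 164.5331 = 129.4669 mL
Drug remaining = 129.4669 mL × 34.01361 mcg/mL = 4403.636 mcg = 4.403636 mg

4.40 mg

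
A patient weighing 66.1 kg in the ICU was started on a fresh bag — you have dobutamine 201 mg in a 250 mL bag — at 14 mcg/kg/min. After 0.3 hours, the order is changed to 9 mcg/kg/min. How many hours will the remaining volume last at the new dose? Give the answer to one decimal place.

5.2 hours

Initial rate:
Dose = 14 mcg/kg/min × 66.1 kg = 925.4 mcg/min
925.4 mcg/min × 60 min/hr = 55524 mcg/hr
Concentration = 201 mg ÷ 250 mL = 0.804 mg/mL = 804 mcg/mL
Rate = 55524 mcg/hr ÷ 804 mcg/mL = 69.0597 mL/hr
Volume infused so far = 69.0597 mL/hr × 0.3 hr = 20.71791 mL
Volume remaining = 250 − 20.71791 = 229.2821 mL
New rate:
Dose = 9 mcg/kg/min × 66.1 kg = 594.9 mcg/min
594.9 mcg/min × 60 min/hr = 35694 mcg/hr
Rate = 35694 mcg/hr ÷ 804 mcg/mL = 44.39552 mL/hr
Time remaining = 229.2821 mL ÷ 44.39552 mL/hr = 5.164532 hr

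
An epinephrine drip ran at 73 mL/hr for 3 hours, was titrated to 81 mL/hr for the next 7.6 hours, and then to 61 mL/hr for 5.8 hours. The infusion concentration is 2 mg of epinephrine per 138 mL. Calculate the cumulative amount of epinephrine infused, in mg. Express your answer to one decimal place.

17.2 mg

Concentration = 2 mg ÷ 138 mL = 0.01449275 mg/mL
Stage 1: 73 mL/hr × 3 hr = 219 mL → 219 mL × 0.01449275 mg/mL = 3.173913 mg
Stage 2: 81 mL/hr × 7.6 hr = 615.6 mL → 615.6 mL × 0.01449275 mg/mL = 8.921739 mg
Stage 3: 61 mL/hr × 5.8 hr = 353.8 mL → 353.8 mL × 0.01449275 mg/mL = 5.127536 mg
Total = 3.173913 + 8.921739 + 5.127536 = 17.22319 mg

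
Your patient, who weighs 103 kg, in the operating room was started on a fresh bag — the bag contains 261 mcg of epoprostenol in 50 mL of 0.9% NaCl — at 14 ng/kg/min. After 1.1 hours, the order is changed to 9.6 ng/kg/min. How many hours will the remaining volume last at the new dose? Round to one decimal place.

Initial rate:
Dose = 14 ng/kg/min × 103 kg = 1442 ng/min
1442 ng/min × 60 min/hr = 86520 ng/hr
Concentration = 261 mcg ÷ 50 mL = 5.22 mcg/mL = 5220 ng/mL
Rate = 86520 ng/hr ÷ 5220 ng/mL = 16.57471 mL/hr
Volume infused so far = 16.57471 mL/hr × 1.1 hr = 18.23218 mL
Volume remaining = 50 − 18.23218 = 31.76782 mL
New rate:
Dose = 9.6 ng/kg/min × 103 kg = 988.8 ng/min
988.8 ng/min × 60 min/hr = 59328 ng/hr
Rate = 59328 ng/hr ÷ 5220 ng/mL = 11.36552 mL/hr
Time remaining = 31.76782 mL ÷ 11.36552 mL/hr = 2.795105 hr

2.8 hours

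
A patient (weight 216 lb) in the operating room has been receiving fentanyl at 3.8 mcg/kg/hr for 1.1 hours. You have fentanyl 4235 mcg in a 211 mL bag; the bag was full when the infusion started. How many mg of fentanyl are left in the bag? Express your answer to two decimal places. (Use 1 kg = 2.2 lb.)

3.82 mg

Weight = 216 lb ÷ 2.2 lb/kg = 98.18182 kg
Dose = 3.8 mcg/kg/hr × 98.18182 kg = 373.0909 mcg/hr
Concentration = 4235 mcg ÷ 211 mL = 20.07109 mcg/mL
Rate = 373.0909 mcg/hr ÷ 20.07109 mcg/mL = 18.58847 mL/hr
Volume infused = 18.58847 mL/hr × 1.1 hr = 20.44732 mL
Volume remaining = 211 − 20.44732 = 190.5527 mL
Drug remaining = 190.5527 mL × 20.07109 mcg/mL = 3824.6 mcg = 3.8246 mg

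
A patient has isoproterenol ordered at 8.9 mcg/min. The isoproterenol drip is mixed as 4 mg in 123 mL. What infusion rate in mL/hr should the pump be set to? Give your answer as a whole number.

8.9 mcg/min × 60 min/hr = 534 mcg/hr
Concentration = 4 mg ÷ 123 mL = 0.03252033 mg/mL = 32.52033 mcg/mL
Rate = 534 mcg/hr ÷ 32.52033 mcg/mL = 16.4205 mL/hr

16 mL/hr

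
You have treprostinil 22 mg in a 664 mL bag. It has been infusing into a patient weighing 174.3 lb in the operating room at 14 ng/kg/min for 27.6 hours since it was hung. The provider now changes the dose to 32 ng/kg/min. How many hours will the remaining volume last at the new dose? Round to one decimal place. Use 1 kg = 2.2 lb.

132.6 hours

Initial rate:
Weight = 174.3 lb ÷ 2.2 lb/kg = 79.22727 kg
Dose = 14 ng/kg/min × 79.22727 kg = 1109.182 ng/min
1109.182 ng/min × 60 min/hr = 66550.91 ng/hr
Concentration = 22 mg ÷ 664 mL = 0.03313253 mg/mL = 33132.53 ng/mL
Rate = 66550.91 ng/hr ÷ 33132.53 ng/mL = 2.008627 mL/hr
Volume infused so far = 2.008627 mL/hr × 27.6 hr = 55.43812 mL
Volume remaining = 664 − 55.43812 = 608.5619 mL
New rate:
Dose = 32 ng/kg/min × 79.22727 kg = 2535.273 ng/min
2535.273 ng/min × 60 min/hr = 152116.4 ng/hr
Rate = 152116.4 ng/hr ÷ 33132.53 ng/mL = 4.591148 mL/hr
Time remaining = 608.5619 mL ÷ 4.591148 mL/hr = 132.5511 hr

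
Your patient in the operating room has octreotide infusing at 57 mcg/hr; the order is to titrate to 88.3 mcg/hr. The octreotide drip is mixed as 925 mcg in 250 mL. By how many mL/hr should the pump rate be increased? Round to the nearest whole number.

8 mL/hr

At the current dose:
Concentration = 925 mcg ÷ 250 mL = 3.7 mcg/mL
Rate = 57 mcg/hr ÷ 3.7 mcg/mL = 15.40541 mL/hr
At the new dose:
Rate = 88.3 mcg/hr ÷ 3.7 mcg/mL = 23.86486 mL/hr
Change = 23.86486 − 15.40541 = 8.459459 mL/hr → 8.459459 mL/hr increase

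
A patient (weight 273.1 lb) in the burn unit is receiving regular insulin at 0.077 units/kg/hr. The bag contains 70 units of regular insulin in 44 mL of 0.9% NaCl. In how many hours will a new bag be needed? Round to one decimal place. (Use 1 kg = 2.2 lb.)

Weight = 273.1 lb ÷ 2.2 lb/kg = 124.1364 kg
Dose = 0.077 units/kg/hr × 124.1364 kg = 9.5585 units/hr
Concentration = 70 units ÷ 44 mL = 1.590909 units/mL
Rate = 9.5585 units/hr ÷ 1.590909 units/mL = 6.0082 mL/hr
Duration = 44 mL ÷ 6.0082 mL/hr = 7.323325 hr

7.3 hours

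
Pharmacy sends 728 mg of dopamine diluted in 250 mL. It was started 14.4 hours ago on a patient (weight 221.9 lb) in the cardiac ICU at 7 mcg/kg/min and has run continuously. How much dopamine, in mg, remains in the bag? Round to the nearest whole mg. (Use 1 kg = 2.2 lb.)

118 mg

Weight = 221.9 lb ÷ 2.2 lb/kg = 100.8636 kg
Dose = 7 mcg/kg/min × 100.8636 kg = 706.0455 mcg/min
706.0455 mcg/min × 60 min/hr = 42362.73 mcg/hr
Concentration = 728 mg ÷ 250 mL = 2.912 mg/mL = 2912 mcg/mL
Rate = 42362.73 mcg/hr ÷ 2912 mcg/mL = 14.54764 mL/hr
Volume infused = 14.54764 mL/hr × 14.4 hr = 209.486 mL
Volume remaining = 250 − 209.486 = 40.51399 mL
Drug remaining = 40.51399 mL × 2912 mcg/mL = 117976.7 mcg = 117.9767 mg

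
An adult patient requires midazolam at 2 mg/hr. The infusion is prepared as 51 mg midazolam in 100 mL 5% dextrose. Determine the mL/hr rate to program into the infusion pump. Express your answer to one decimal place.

3.9 mL/hr

Concentration = 51 mg ÷ 100 mL = 0.51 mg/mL
Rate = 2 mg/hr ÷ 0.51 mg/mL = 3.921569 mL/hr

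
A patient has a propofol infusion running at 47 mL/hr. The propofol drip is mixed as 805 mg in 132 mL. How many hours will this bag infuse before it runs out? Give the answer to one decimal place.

Duration = 132 mL ÷ 47 mL/hr = 2.808511 hr

2.8 hours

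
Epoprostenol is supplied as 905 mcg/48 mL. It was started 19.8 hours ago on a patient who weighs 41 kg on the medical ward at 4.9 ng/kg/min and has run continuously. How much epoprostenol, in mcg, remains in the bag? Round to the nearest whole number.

666 mcg

Dose = 4.9 ng/kg/min × 41 kg = 200.9 ng/min
200.9 ng/min × 60 min/hr = 12054 ng/hr
Concentration = 905 mcg ÷ 48 mL = 18.85417 mcg/mL = 18854.17 ng/mL
Rate = 12054 ng/hr ÷ 18854.17 ng/mL = 0.6393282 mL/hr
Volume infused = 0.6393282 mL/hr × 19.8 hr = 12.6587 mL
Volume remaining = 48 − 12.6587 = 35.3413 mL
Drug remaining = 35.3413 mL × 18854.17 ng/mL = 666330.8 ng = 666.3308 mcg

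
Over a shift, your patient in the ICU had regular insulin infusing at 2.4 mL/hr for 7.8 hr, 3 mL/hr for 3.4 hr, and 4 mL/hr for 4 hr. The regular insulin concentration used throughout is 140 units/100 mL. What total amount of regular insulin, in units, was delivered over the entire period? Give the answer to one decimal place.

62.9 units

Concentration = 140 units ÷ 100 mL = 1.4 units/mL
Stage 1: 2.4 mL/hr × 7.8 hr = 18.72 mL → 18.72 mL × 1.4 units/mL = 26.208 units
Stage 2: 3 mL/hr × 3.4 hr = 10.2 mL → 10.2 mL × 1.4 units/mL = 14.28 units
Stage 3: 4 mL/hr × 4 hr = 16 mL → 16 mL × 1.4 units/mL = 22.4 units
Total = 26.208 + 14.28 + 22.4 = 62.888 units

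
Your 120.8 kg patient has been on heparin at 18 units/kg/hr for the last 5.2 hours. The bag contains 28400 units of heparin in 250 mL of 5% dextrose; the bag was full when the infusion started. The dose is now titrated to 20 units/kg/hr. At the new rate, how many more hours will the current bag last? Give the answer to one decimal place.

Initial rate:
Dose = 18 units/kg/hr × 120.8 kg = 2174.4 units/hr
Concentration = 28400 units ÷ 250 mL = 113.6 units/mL
Rate = 2174.4 units/hr ÷ 113.6 units/mL = 19.14085 mL/hr
Volume infused so far = 19.14085 mL/hr × 5.2 hr = 99.53239 mL
Volume remaining = 250 − 99.53239 = 150.4676 mL
New rate:
Dose = 20 units/kg/hr × 120.8 kg = 2416 units/hr
Rate = 2416 units/hr ÷ 113.6 units/mL = 21.26761 mL/hr
Time remaining = 150.4676 mL ÷ 21.26761 mL/hr = 7.074967 hr

7.1 hours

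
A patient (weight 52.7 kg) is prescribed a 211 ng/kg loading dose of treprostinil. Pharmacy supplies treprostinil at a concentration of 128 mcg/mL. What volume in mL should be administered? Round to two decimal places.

Dose = 211 ng/kg × 52.7 kg = 11119.7 ng
Concentration = 128 mcg/mL = 128000 ng/mL
Volume = 11119.7 ng ÷ 128000 ng/mL = 0.08687266 mL

0.09 mL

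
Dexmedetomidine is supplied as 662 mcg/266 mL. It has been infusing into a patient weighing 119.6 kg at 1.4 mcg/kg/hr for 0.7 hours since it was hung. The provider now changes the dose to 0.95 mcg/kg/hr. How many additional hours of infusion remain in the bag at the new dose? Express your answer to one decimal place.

Initial rate:
Dose = 1.4 mcg/kg/hr × 119.6 kg = 167.44 mcg/hr
Concentration = 662 mcg ÷ 266 mL = 2.488722 mcg/mL
Rate = 167.44 mcg/hr ÷ 2.488722 mcg/mL = 67.27952 mL/hr
Volume infused so far = 67.27952 mL/hr × 0.7 hr = 47.09566 mL
Volume remaining = 266 − 47.09566 = 218.9043 mL
New rate:
Dose = 0.95 mcg/kg/hr × 119.6 kg = 113.62 mcg/hr
Rate = 113.62 mcg/hr ÷ 2.488722 mcg/mL = 45.65396 mL/hr
Time remaining = 218.9043 mL ÷ 45.65396 mL/hr = 4.79486 hr

4.8 hours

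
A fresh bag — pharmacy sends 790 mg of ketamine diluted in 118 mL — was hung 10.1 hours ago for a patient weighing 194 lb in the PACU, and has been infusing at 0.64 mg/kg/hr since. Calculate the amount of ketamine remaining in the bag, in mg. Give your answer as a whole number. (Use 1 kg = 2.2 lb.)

220 mg

Weight = 194 lb ÷ 2.2 lb/kg = 88.18182 kg
Dose = 0.64 mg/kg/hr × 88.18182 kg = 56.43636 mg/hr
Concentration = 790 mg ÷ 118 mL = 6.694915 mg/mL
Rate = 56.43636 mg/hr ÷ 6.694915 mg/mL = 8.429735 mL/hr
Volume infused = 8.429735 mL/hr × 10.1 hr = 85.14033 mL
Volume remaining = 118 − 85.14033 = 32.85967 mL
Drug remaining = 32.85967 mL × 6.694915 mg/mL = 219.9927 mg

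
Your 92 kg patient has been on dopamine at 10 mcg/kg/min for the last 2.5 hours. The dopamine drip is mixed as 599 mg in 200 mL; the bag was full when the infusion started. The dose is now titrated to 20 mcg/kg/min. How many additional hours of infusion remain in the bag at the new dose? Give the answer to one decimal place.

Initial rate:
Dose = 10 mcg/kg/min × 92 kg = 920 mcg/min
920 mcg/min × 60 min/hr = 55200 mcg/hr
Concentration = 599 mg ÷ 200 mL = 2.995 mg/mL = 2995 mcg/mL
Rate = 55200 mcg/hr ÷ 2995 mcg/mL = 18.43072 mL/hr
Volume infused so far = 18.43072 mL/hr × 2.5 hr = 46.07679 mL
Volume remaining = 200 − 46.07679 = 153.9232 mL
New rate:
Dose = 20 mcg/kg/min × 92 kg = 1840 mcg/min
1840 mcg/min × 60 min/hr = 110400 mcg/hr
Rate = 110400 mcg/hr ÷ 2995 mcg/mL = 36.86144 mL/hr
Time remaining = 153.9232 mL ÷ 36.86144 mL/hr = 4.175725 hr

4.2 hours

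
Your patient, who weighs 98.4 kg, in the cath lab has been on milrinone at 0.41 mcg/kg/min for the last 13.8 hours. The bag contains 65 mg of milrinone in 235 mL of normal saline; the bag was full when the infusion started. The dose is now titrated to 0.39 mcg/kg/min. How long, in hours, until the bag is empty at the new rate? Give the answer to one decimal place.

Initial rate:
Dose = 0.41 mcg/kg/min × 98.4 kg = 40.344 mcg/min
40.344 mcg/min × 60 min/hr = 2420.64 mcg/hr
Concentration = 65 mg ÷ 235 mL = 0.2765957 mg/mL = 276.5957 mcg/mL
Rate = 2420.64 mcg/hr ÷ 276.5957 mcg/mL = 8.751545 mL/hr
Volume infused so far = 8.751545 mL/hr × 13.8 hr = 120.7713 mL
Volume remaining = 235 − 120.7713 = 114.2287 mL
New rate:
Dose = 0.39 mcg/kg/min × 98.4 kg = 38.376 mcg/min
38.376 mcg/min × 60 min/hr = 2302.56 mcg/hr
Rate = 2302.56 mcg/hr ÷ 276.5957 mcg/mL = 8.32464 mL/hr
Time remaining = 114.2287 mL ÷ 8.32464 mL/hr = 13.72176 hr

13.7 hours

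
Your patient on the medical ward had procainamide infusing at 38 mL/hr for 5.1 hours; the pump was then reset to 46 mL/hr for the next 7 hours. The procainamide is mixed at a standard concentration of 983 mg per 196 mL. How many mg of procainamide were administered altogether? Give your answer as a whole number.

Concentration = 983 mg ÷ 196 mL = 5.015306 mg/mL
Stage 1: 38 mL/hr × 5.1 hr = 193.8 mL → 193.8 mL × 5.015306 mg/mL = 971.9663 mg
Stage 2: 46 mL/hr × 7 hr = 322 mL → 322 mL × 5.015306 mg/mL = 1614.929 mg
Total = 971.9663 + 1614.929 = 2586.895 mg

2587 mg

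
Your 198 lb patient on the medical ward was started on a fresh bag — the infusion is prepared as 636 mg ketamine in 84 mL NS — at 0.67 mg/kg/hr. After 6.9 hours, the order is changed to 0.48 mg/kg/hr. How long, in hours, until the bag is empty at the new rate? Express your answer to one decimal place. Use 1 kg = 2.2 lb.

5.1 hours

Initial rate:
Weight = 198 lb ÷ 2.2 lb/kg = 90 kg
Dose = 0.67 mg/kg/hr × 90 kg = 60.3 mg/hr
Concentration = 636 mg ÷ 84 mL = 7.571429 mg/mL
Rate = 60.3 mg/hr ÷ 7.571429 mg/mL = 7.964151 mL/hr
Volume infused so far = 7.964151 mL/hr × 6.9 hr = 54.95264 mL
Volume remaining = 84 − 54.95264 = 29.04736 mL
New rate:
Dose = 0.48 mg/kg/hr × 90 kg = 43.2 mg/hr
Rate = 43.2 mg/hr ÷ 7.571429 mg/mL = 5.70566 mL/hr
Time remaining = 29.04736 mL ÷ 5.70566 mL/hr = 5.090972 hr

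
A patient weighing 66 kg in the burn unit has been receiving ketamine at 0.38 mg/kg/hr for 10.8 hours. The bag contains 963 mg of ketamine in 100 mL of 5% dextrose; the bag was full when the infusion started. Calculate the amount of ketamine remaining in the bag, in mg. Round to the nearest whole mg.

692 mg

Dose = 0.38 mg/kg/hr × 66 kg = 25.08 mg/hr
Concentration = 963 mg ÷ 100 mL = 9.63 mg/mL
Rate = 25.08 mg/hr ÷ 9.63 mg/mL = 2.604361 mL/hr
Volume infused = 2.604361 mL/hr × 10.8 hr = 28.1271 mL
Volume remaining = 100 − 28.1271 = 71.8729 mL
Drug remaining = 71.8729 mL × 9.63 mg/mL = 692.136 mg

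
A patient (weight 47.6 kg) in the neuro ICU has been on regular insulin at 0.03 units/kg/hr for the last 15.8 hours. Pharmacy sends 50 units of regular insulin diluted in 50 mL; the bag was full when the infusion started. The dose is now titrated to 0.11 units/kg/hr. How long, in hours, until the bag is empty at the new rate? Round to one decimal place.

5.2 hours

Initial rate:
Dose = 0.03 units/kg/hr × 47.6 kg = 1.428 units/hr
Concentration = 50 units ÷ 50 mL = 1 units/mL
Rate = 1.428 units/hr ÷ 1 units/mL = 1.428 mL/hr
Volume infused so far = 1.428 mL/hr × 15.8 hr = 22.5624 mL
Volume remaining = 50 − 22.5624 = 27.4376 mL
New rate:
Dose = 0.11 units/kg/hr × 47.6 kg = 5.236 units/hr
Rate = 5.236 units/hr ÷ 1 units/mL = 5.236 mL/hr
Time remaining = 27.4376 mL ÷ 5.236 mL/hr = 5.240183 hr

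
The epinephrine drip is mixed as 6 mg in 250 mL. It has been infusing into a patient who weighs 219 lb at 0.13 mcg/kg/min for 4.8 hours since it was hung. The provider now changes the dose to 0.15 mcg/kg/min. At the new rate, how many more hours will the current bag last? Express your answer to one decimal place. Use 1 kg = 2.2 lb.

2.5 hours

Initial rate:
Weight = 219 lb ÷ 2.2 lb/kg = 99.54545 kg
Dose = 0.13 mcg/kg/min × 99.54545 kg = 12.94091 mcg/min
12.94091 mcg/min × 60 min/hr = 776.4545 mcg/hr
Concentration = 6 mg ÷ 250 mL = 0.024 mg/mL = 24 mcg/mL
Rate = 776.4545 mcg/hr ÷ 24 mcg/mL = 32.35227 mL/hr
Volume infused so far = 32.35227 mL/hr × 4.8 hr = 155.2909 mL
Volume remaining = 250 − 155.2909 = 94.70909 mL
New rate:
Dose = 0.15 mcg/kg/min × 99.54545 kg = 14.93182 mcg/min
14.93182 mcg/min × 60 min/hr = 895.9091 mcg/hr
Rate = 895.9091 mcg/hr ÷ 24 mcg/mL = 37.32955 mL/hr
Time remaining = 94.70909 mL ÷ 37.32955 mL/hr = 2.537108 hr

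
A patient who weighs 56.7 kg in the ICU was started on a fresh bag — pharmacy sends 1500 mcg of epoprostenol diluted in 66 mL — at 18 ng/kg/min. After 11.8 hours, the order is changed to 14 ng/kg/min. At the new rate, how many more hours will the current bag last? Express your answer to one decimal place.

Initial rate:
Dose = 18 ng/kg/min × 56.7 kg = 1020.6 ng/min
1020.6 ng/min × 60 min/hr = 61236 ng/hr
Concentration = 1500 mcg ÷ 66 mL = 22.72727 mcg/mL = 22727.27 ng/mL
Rate = 61236 ng/hr ÷ 22727.27 ng/mL = 2.694384 mL/hr
Volume infused so far = 2.694384 mL/hr × 11.8 hr = 31.79373 mL
Volume remaining = 66 − 31.79373 = 34.20627 mL
New rate:
Dose = 14 ng/kg/min × 56.7 kg = 793.8 ng/min
793.8 ng/min × 60 min/hr = 47628 ng/hr
Rate = 47628 ng/hr ÷ 22727.27 ng/mL = 2.095632 mL/hr
Time remaining = 34.20627 mL ÷ 2.095632 mL/hr = 16.32265 hr

16.3 hours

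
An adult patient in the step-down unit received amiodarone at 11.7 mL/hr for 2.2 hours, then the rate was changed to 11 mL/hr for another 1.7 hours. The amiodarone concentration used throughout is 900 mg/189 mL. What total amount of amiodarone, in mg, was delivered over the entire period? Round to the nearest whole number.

Concentration = 900 mg ÷ 189 mL = 4.761905 mg/mL
Stage 1: 11.7 mL/hr × 2.2 hr = 25.74 mL → 25.74 mL × 4.761905 mg/mL = 122.5714 mg
Stage 2: 11 mL/hr × 1.7 hr = 18.7 mL → 18.7 mL × 4.761905 mg/mL = 89.04762 mg
Total = 122.5714 + 89.04762 = 211.619 mg

212 mg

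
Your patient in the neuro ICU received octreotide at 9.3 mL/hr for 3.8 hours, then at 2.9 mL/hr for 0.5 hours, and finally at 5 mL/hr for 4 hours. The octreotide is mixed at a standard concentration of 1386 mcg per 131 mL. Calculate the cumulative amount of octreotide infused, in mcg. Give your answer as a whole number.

Concentration = 1386 mcg ÷ 131 mL = 10.58015 mcg/mL
Stage 1: 9.3 mL/hr × 3.8 hr = 35.34 mL → 35.34 mL × 10.58015 mcg/mL = 373.9026 mcg
Stage 2: 2.9 mL/hr × 0.5 hr = 1.45 mL → 1.45 mL × 10.58015 mcg/mL = 15.34122 mcg
Stage 3: 5 mL/hr × 4 hr = 20 mL → 20 mL × 10.58015 mcg/mL = 211.6031 mcg
Total = 373.9026 + 15.34122 + 211.6031 = 600.8469 mcg

601 mcg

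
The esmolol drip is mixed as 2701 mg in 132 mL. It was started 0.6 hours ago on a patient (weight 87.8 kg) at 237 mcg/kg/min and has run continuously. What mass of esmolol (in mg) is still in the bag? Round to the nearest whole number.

1952 mg

Dose = 237 mcg/kg/min × 87.8 kg = 20808.6 mcg/min
20808.6 mcg/min × 60 min/hr = 1248516 mcg/hr
Concentration = 2701 mg ÷ 132 mL = 20.46212 mg/mL = 20462.12 mcg/mL
Rate = 1248516 mcg/hr ÷ 20462.12 mcg/mL = 61.01596 mL/hr
Volume infused = 61.01596 mL/hr × 0.6 hr = 36.60958 mL
Volume remaining = 132 − 36.60958 = 95.39042 mL
Drug remaining = 95.39042 mL × 20462.12 mcg/mL = 1951890 mcg = 1951.89 mg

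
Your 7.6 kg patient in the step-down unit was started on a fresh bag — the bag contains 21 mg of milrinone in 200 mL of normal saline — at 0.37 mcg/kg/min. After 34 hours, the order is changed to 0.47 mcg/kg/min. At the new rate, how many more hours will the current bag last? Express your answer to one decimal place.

Initial rate:
Dose = 0.37 mcg/kg/min × 7.6 kg = 2.812 mcg/min
2.812 mcg/min × 60 min/hr = 168.72 mcg/hr
Concentration = 21 mg ÷ 200 mL = 0.105 mg/mL = 105 mcg/mL
Rate = 168.72 mcg/hr ÷ 105 mcg/mL = 1.606857 mL/hr
Volume infused so far = 1.606857 mL/hr × 34 hr = 54.63314 mL
Volume remaining = 200 − 54.63314 = 145.3669 mL
New rate:
Dose = 0.47 mcg/kg/min × 7.6 kg = 3.572 mcg/min
3.572 mcg/min × 60 min/hr = 214.32 mcg/hr
Rate = 214.32 mcg/hr ÷ 105 mcg/mL = 2.041143 mL/hr
Time remaining = 145.3669 mL ÷ 2.041143 mL/hr = 71.21837 hr

71.2 hours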